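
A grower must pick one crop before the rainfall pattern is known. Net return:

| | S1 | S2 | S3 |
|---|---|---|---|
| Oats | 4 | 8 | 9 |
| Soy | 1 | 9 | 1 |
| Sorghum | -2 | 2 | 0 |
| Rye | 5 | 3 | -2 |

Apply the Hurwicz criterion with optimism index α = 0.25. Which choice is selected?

Oats

Oats: 0.25·9 + 0.75·4 = 5.25
Soy: 0.25·9 + 0.75·1 = 3
Sorghum: 0.25·2 + 0.75·(-2) = -1
Rye: 0.25·5 + 0.75·(-2) = -0.25
Highest Hurwicz score = 5.25 → Oats.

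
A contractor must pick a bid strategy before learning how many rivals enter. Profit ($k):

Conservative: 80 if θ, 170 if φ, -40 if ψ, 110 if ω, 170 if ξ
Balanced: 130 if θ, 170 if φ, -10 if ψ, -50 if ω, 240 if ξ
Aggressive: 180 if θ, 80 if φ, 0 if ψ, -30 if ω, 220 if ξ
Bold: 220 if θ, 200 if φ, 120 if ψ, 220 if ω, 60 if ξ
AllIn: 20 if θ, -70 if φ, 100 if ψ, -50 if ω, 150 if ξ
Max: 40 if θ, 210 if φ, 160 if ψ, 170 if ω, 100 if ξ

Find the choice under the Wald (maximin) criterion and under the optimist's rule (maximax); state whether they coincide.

maximin → Bold; maximax → Balanced (disagree)

Row minima: Conservative=-40, Balanced=-50, Aggressive=-30, Bold=60, AllIn=-70, Max=40
Best worst-case = 60 → Bold.
Row maxima: Conservative=170, Balanced=240, Aggressive=220, Bold=220, AllIn=150, Max=210
Best best-case = 240 → Balanced.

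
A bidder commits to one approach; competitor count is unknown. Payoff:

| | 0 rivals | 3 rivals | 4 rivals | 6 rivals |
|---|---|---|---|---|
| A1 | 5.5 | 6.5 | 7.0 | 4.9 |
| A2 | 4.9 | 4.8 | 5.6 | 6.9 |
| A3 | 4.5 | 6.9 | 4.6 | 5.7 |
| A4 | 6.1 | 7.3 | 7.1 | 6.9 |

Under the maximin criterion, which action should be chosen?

Row minima: A1=4.9, A2=4.8, A3=4.5, A4=6.1
Best worst-case = 6.1 → A4.

A4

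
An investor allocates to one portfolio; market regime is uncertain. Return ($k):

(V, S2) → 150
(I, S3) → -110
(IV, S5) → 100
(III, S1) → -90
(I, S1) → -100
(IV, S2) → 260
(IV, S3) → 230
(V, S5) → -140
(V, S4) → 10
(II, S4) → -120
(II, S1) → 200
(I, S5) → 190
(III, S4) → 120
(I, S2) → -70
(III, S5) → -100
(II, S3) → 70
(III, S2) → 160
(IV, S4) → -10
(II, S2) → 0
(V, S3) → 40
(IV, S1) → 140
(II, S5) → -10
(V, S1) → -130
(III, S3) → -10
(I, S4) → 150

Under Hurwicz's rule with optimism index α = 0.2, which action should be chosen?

IV

I: 0.2·190 + 0.8·(-110) = -50
II: 0.2·200 + 0.8·(-120) = -56
III: 0.2·160 + 0.8·(-100) = -48
IV: 0.2·260 + 0.8·(-10) = 44
V: 0.2·150 + 0.8·(-140) = -82
Highest Hurwicz score = 44 → IV.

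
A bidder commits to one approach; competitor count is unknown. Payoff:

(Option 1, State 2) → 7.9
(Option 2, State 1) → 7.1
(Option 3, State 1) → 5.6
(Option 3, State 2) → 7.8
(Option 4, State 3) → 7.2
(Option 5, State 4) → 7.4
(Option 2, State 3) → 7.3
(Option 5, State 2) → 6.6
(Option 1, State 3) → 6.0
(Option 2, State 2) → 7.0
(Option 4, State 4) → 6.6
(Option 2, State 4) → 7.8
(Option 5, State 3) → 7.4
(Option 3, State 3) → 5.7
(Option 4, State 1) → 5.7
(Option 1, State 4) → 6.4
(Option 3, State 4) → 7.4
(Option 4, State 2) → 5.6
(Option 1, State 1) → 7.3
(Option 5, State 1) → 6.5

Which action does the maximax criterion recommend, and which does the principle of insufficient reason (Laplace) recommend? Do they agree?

Row maxima: Option 1=7.9, Option 2=7.8, Option 3=7.8, Option 4=7.2, Option 5=7.4
Best best-case = 7.9 → Option 1.
Row averages: Option 1=6.9, Option 2=7.3, Option 3=6.625, Option 4=6.275, Option 5=6.975
Highest average = 7.3 → Option 2.

maximax → Option 1; laplace → Option 2 (disagree)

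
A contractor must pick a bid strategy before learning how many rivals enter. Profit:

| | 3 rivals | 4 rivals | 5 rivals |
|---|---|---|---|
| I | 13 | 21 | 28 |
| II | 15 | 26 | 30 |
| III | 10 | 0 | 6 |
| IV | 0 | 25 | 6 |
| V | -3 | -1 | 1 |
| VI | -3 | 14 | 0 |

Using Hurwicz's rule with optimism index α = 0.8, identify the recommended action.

II

I: 0.8·28 + 0.2·13 = 25
II: 0.8·30 + 0.2·15 = 27
III: 0.8·10 + 0.2·0 = 8
IV: 0.8·25 + 0.2·0 = 20
V: 0.8·1 + 0.2·(-3) = 0.2
VI: 0.8·14 + 0.2·(-3) = 10.6
Highest Hurwicz score = 27 → II.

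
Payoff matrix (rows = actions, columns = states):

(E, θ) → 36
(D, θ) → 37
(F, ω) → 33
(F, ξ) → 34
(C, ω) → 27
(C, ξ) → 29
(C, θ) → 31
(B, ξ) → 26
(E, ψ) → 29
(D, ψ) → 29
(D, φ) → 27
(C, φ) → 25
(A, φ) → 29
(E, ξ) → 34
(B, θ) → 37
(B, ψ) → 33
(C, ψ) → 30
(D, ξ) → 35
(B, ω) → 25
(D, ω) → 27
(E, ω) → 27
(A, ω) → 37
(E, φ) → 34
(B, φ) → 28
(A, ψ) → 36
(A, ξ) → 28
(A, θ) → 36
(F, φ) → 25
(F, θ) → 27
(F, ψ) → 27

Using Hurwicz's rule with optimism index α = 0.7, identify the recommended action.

A

A: 0.7·37 + 0.3·28 = 34.3
B: 0.7·37 + 0.3·25 = 33.4
C: 0.7·31 + 0.3·25 = 29.2
D: 0.7·37 + 0.3·27 = 34
E: 0.7·36 + 0.3·27 = 33.3
F: 0.7·34 + 0.3·25 = 31.3
Highest Hurwicz score = 34.3 → A.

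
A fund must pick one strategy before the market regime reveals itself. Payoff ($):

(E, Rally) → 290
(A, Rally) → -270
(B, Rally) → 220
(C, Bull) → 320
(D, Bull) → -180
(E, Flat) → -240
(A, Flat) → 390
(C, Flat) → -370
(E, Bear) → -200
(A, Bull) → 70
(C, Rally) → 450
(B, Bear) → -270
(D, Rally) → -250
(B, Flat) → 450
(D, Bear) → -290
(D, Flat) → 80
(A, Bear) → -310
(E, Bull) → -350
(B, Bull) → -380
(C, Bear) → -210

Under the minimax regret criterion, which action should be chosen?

Column bests: Bear=-200, Flat=450, Bull=320, Rally=450.
A regrets: 110, 60, 250, 720 → max 720
B regrets: 70, 0, 700, 230 → max 700
C regrets: 10, 820, 0, 0 → max 820
D regrets: 90, 370, 500, 700 → max 700
E regrets: 0, 690, 670, 160 → max 690
Smallest max regret = 690 → E.

E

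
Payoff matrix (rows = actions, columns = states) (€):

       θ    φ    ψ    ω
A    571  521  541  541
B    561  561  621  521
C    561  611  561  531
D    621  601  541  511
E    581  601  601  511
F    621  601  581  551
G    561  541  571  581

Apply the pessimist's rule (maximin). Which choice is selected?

F

Row minima: A=521, B=521, C=531, D=511, E=511, F=551, G=541
Best worst-case = 551 → F.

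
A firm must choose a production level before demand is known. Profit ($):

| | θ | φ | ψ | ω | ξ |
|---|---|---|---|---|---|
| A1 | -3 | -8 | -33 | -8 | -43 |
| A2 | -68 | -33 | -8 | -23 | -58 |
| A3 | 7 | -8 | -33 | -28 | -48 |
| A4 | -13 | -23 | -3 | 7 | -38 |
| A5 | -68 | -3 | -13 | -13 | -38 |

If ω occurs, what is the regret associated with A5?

Best payoff under ω is 7.
Regret = 7 − (-13) = 20.

20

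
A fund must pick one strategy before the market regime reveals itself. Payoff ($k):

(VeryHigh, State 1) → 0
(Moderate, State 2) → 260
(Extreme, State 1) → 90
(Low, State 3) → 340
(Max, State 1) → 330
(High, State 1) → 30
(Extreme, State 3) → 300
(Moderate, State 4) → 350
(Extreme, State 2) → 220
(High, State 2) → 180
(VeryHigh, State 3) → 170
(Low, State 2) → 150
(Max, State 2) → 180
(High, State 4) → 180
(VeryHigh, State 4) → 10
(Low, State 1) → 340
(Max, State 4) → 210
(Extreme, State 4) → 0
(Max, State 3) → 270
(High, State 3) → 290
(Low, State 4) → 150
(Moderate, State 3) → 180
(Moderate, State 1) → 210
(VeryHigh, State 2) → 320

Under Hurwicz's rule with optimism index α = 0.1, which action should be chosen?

Moderate

Low: 0.1·340 + 0.9·150 = 169
Moderate: 0.1·350 + 0.9·180 = 197
High: 0.1·290 + 0.9·30 = 56
VeryHigh: 0.1·320 + 0.9·0 = 32
Extreme: 0.1·300 + 0.9·0 = 30
Max: 0.1·330 + 0.9·180 = 195
Highest Hurwicz score = 197 → Moderate.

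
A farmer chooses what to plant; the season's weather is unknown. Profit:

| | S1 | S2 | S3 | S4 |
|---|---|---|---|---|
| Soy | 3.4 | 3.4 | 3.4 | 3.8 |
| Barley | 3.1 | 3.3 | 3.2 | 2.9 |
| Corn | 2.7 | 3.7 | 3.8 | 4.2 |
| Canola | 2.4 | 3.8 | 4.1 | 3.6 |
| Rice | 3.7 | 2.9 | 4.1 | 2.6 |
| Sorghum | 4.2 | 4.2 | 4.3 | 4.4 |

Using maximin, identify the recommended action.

Sorghum

Row minima: Soy=3.4, Barley=2.9, Corn=2.7, Canola=2.4, Rice=2.6, Sorghum=4.2
Best worst-case = 4.2 → Sorghum.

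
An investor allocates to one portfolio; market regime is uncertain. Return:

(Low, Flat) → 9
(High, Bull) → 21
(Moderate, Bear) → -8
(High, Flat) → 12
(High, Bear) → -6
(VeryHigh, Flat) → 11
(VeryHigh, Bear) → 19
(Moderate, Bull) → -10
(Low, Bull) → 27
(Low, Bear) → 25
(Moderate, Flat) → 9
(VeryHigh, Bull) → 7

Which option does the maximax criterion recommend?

Row maxima: Low=27, Moderate=9, High=21, VeryHigh=19
Best best-case = 27 → Low.

Low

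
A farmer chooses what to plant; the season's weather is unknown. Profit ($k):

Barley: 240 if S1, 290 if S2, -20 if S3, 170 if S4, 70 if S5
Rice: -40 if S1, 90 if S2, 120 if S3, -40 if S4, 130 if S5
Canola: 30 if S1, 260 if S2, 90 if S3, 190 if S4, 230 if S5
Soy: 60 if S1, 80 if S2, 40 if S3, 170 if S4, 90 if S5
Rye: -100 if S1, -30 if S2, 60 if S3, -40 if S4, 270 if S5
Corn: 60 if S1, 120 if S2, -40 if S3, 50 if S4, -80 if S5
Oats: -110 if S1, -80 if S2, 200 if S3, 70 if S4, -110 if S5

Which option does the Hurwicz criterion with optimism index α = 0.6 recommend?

Barley: 0.6·290 + 0.4·(-20) = 166
Rice: 0.6·130 + 0.4·(-40) = 62
Canola: 0.6·260 + 0.4·30 = 168
Soy: 0.6·170 + 0.4·40 = 118
Rye: 0.6·270 + 0.4·(-100) = 122
Corn: 0.6·120 + 0.4·(-80) = 40
Oats: 0.6·200 + 0.4·(-110) = 76
Highest Hurwicz score = 168 → Canola.

Canola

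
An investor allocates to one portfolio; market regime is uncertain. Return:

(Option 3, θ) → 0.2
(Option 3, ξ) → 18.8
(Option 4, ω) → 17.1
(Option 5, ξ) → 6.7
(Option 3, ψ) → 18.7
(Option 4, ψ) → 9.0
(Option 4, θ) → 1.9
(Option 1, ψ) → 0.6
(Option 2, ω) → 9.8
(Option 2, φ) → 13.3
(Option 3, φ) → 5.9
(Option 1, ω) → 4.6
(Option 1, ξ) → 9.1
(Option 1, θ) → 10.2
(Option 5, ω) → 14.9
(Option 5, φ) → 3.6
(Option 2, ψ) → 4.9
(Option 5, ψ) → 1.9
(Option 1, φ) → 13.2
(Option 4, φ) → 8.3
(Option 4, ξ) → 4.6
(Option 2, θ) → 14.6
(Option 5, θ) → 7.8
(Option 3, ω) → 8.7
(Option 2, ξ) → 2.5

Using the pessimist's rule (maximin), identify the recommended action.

Option 2

Row minima: Option 1=0.6, Option 2=2.5, Option 3=0.2, Option 4=1.9, Option 5=1.9
Best worst-case = 2.5 → Option 2.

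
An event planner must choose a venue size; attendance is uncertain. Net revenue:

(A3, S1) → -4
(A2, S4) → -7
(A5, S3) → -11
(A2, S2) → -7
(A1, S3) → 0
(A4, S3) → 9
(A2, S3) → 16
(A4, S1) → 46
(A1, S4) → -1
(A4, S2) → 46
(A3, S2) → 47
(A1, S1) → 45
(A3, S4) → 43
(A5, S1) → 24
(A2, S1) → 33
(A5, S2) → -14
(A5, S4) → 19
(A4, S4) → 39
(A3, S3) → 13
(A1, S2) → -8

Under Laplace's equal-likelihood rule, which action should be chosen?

Row averages: A1=9, A2=8.75, A3=24.75, A4=35, A5=4.5
Highest average = 35 → A4.

A4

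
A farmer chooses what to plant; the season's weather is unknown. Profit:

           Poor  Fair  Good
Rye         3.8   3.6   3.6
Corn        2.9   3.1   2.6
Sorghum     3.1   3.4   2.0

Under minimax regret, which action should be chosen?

Rye

Column bests: Poor=3.8, Fair=3.6, Good=3.6.
Rye regrets: 0.0, 0.0, 0.0 → max 0.0
Corn regrets: 0.9, 0.5, 1.0 → max 1.0
Sorghum regrets: 0.7, 0.2, 1.6 → max 1.6
Smallest max regret = 0.0 → Rye.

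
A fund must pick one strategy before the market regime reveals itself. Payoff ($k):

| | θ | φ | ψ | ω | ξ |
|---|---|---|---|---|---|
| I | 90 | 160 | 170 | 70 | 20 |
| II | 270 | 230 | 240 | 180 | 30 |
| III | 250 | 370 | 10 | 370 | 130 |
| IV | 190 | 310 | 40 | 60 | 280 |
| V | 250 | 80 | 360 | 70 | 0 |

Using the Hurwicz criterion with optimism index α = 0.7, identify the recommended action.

III

I: 0.7·170 + 0.3·20 = 125
II: 0.7·270 + 0.3·30 = 198
III: 0.7·370 + 0.3·10 = 262
IV: 0.7·310 + 0.3·40 = 229
V: 0.7·360 + 0.3·0 = 252
Highest Hurwicz score = 262 → III.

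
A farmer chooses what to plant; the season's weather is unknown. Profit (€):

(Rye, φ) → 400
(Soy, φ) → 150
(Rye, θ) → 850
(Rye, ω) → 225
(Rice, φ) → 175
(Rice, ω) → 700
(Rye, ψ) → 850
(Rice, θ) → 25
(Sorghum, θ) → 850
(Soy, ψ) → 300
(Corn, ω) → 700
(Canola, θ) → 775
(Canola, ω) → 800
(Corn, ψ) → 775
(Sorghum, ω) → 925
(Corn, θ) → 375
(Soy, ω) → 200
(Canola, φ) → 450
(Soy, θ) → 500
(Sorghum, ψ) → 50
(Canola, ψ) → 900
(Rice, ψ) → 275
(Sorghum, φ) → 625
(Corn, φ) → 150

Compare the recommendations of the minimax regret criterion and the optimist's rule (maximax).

minimax regret → Canola; maximax → Sorghum (disagree)

Column bests: θ=850, φ=625, ψ=900, ω=925.
Corn regrets: 475, 475, 125, 225 → max 475
Soy regrets: 350, 475, 600, 725 → max 725
Rye regrets: 0, 225, 50, 700 → max 700
Sorghum regrets: 0, 0, 850, 0 → max 850
Rice regrets: 825, 450, 625, 225 → max 825
Canola regrets: 75, 175, 0, 125 → max 175
Smallest max regret = 175 → Canola.
Row maxima: Corn=775, Soy=500, Rye=850, Sorghum=925, Rice=700, Canola=900
Best best-case = 925 → Sorghum.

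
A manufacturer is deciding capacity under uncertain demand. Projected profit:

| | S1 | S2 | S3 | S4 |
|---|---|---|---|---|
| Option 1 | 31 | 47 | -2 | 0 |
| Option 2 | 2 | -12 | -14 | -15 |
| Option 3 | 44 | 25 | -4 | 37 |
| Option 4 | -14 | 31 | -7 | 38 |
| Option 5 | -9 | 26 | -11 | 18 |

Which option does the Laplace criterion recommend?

Row averages: Option 1=19, Option 2=-9.75, Option 3=25.5, Option 4=12, Option 5=6
Highest average = 25.5 → Option 3.

Option 3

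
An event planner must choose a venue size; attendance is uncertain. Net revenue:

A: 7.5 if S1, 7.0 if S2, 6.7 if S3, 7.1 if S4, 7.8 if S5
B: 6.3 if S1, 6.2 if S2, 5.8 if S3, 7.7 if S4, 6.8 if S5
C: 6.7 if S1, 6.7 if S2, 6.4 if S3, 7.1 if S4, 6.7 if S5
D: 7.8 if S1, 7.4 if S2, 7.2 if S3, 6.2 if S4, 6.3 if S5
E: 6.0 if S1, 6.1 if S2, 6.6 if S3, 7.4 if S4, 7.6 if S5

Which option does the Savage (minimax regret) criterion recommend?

A

Column bests: S1=7.8, S2=7.4, S3=7.2, S4=7.7, S5=7.8.
A regrets: 0.3, 0.4, 0.5, 0.6, 0.0 → max 0.6
B regrets: 1.5, 1.2, 1.4, 0.0, 1.0 → max 1.5
C regrets: 1.1, 0.7, 0.8, 0.6, 1.1 → max 1.1
D regrets: 0.0, 0.0, 0.0, 1.5, 1.5 → max 1.5
E regrets: 1.8, 1.3, 0.6, 0.3, 0.2 → max 1.8
Smallest max regret = 0.6 → A.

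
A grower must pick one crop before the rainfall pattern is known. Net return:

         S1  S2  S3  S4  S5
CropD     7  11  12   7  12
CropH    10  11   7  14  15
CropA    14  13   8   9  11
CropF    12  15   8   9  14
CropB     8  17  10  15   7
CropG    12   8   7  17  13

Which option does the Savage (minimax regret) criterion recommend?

Column bests: S1=14, S2=17, S3=12, S4=17, S5=15.
CropD regrets: 7, 6, 0, 10, 3 → max 10
CropH regrets: 4, 6, 5, 3, 0 → max 6
CropA regrets: 0, 4, 4, 8, 4 → max 8
CropF regrets: 2, 2, 4, 8, 1 → max 8
CropB regrets: 6, 0, 2, 2, 8 → max 8
CropG regrets: 2, 9, 5, 0, 2 → max 9
Smallest max regret = 6 → CropH.

CropH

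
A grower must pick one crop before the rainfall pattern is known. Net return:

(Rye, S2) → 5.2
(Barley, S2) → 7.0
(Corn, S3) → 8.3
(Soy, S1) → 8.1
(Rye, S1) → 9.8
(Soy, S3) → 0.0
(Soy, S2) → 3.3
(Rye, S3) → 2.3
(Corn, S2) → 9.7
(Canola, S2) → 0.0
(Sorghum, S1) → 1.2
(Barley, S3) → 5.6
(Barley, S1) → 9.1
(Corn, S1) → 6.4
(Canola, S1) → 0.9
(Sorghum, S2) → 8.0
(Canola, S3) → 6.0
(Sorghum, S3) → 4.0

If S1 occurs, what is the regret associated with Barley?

0.7

Best payoff under S1 is 9.8.
Regret = 9.8 − 9.1 = 0.7.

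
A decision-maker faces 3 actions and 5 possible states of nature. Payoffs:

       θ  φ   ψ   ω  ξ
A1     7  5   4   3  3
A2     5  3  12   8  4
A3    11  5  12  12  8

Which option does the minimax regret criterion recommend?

A3

Column bests: θ=11, φ=5, ψ=12, ω=12, ξ=8.
A1 regrets: 4, 0, 8, 9, 5 → max 9
A2 regrets: 6, 2, 0, 4, 4 → max 6
A3 regrets: 0, 0, 0, 0, 0 → max 0
Smallest max regret = 0 → A3.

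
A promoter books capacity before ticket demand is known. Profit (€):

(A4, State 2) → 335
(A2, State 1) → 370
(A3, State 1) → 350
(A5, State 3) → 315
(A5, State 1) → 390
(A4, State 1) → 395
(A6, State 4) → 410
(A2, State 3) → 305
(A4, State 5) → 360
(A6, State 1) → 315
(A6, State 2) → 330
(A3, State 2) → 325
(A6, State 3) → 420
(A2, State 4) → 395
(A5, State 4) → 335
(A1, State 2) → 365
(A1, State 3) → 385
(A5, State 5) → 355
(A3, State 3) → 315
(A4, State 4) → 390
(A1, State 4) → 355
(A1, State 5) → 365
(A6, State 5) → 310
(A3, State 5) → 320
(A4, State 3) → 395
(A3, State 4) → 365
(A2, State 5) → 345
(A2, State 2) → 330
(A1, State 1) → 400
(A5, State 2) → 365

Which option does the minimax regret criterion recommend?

Column bests: State 1=400, State 2=365, State 3=420, State 4=410, State 5=365.
A1 regrets: 0, 0, 35, 55, 0 → max 55
A2 regrets: 30, 35, 115, 15, 20 → max 115
A3 regrets: 50, 40, 105, 45, 45 → max 105
A4 regrets: 5, 30, 25, 20, 5 → max 30
A5 regrets: 10, 0, 105, 75, 10 → max 105
A6 regrets: 85, 35, 0, 0, 55 → max 85
Smallest max regret = 30 → A4.

A4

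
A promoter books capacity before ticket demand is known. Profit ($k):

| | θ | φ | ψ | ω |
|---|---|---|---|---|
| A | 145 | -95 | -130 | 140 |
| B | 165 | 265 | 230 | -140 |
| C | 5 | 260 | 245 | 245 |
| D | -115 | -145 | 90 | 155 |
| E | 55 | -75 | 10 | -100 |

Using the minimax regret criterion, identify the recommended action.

Column bests: θ=165, φ=265, ψ=245, ω=245.
A regrets: 20, 360, 375, 105 → max 375
B regrets: 0, 0, 15, 385 → max 385
C regrets: 160, 5, 0, 0 → max 160
D regrets: 280, 410, 155, 90 → max 410
E regrets: 110, 340, 235, 345 → max 345
Smallest max regret = 160 → C.

C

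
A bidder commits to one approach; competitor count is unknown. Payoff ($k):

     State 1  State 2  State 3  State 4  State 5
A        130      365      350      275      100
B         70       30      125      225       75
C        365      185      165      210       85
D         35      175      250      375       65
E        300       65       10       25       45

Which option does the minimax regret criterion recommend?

C

Column bests: State 1=365, State 2=365, State 3=350, State 4=375, State 5=100.
A regrets: 235, 0, 0, 100, 0 → max 235
B regrets: 295, 335, 225, 150, 25 → max 335
C regrets: 0, 180, 185, 165, 15 → max 185
D regrets: 330, 190, 100, 0, 35 → max 330
E regrets: 65, 300, 340, 350, 55 → max 350
Smallest max regret = 185 → C.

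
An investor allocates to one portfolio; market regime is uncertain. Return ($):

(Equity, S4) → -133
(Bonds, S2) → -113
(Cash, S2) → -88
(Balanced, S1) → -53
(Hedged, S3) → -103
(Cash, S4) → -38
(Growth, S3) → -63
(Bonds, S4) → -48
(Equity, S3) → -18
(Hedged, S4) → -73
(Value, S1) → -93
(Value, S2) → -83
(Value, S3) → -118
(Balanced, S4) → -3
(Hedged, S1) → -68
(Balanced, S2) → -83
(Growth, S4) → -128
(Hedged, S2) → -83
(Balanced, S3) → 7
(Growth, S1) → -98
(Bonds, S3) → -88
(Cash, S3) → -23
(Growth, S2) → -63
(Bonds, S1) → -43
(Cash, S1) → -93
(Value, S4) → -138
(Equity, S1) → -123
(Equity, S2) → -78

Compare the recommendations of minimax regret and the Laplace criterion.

Column bests: S1=-43, S2=-63, S3=7, S4=-3.
Balanced regrets: 10, 20, 0, 0 → max 20
Equity regrets: 80, 15, 25, 130 → max 130
Hedged regrets: 25, 20, 110, 70 → max 110
Value regrets: 50, 20, 125, 135 → max 135
Bonds regrets: 0, 50, 95, 45 → max 95
Growth regrets: 55, 0, 70, 125 → max 125
Cash regrets: 50, 25, 30, 35 → max 50
Smallest max regret = 20 → Balanced.
Row averages: Balanced=-33, Equity=-88, Hedged=-81.75, Value=-108, Bonds=-73, Growth=-88, Cash=-60.5
Highest average = -33 → Balanced.

minimax regret → Balanced; laplace → Balanced (agree)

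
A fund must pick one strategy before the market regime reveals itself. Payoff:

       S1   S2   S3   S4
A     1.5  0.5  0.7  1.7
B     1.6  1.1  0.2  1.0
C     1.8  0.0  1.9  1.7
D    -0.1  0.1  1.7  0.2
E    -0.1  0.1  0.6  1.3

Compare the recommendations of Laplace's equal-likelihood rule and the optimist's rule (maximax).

laplace → C; maximax → C (agree)

Row averages: A=1.1, B=0.975, C=1.35, D=0.475, E=0.475
Highest average = 1.35 → C.
Row maxima: A=1.7, B=1.6, C=1.9, D=1.7, E=1.3
Best best-case = 1.9 → C.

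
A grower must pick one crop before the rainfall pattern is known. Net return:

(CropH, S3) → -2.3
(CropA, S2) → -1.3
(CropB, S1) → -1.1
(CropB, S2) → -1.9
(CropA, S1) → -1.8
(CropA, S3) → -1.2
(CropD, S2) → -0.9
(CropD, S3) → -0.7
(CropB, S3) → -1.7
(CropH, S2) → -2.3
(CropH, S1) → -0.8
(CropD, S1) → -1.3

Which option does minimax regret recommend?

CropD

Column bests: S1=-0.8, S2=-0.9, S3=-0.7.
CropA regrets: 1.0, 0.4, 0.5 → max 1.0
CropD regrets: 0.5, 0.0, 0.0 → max 0.5
CropB regrets: 0.3, 1.0, 1.0 → max 1.0
CropH regrets: 0.0, 1.4, 1.6 → max 1.6
Smallest max regret = 0.5 → CropD.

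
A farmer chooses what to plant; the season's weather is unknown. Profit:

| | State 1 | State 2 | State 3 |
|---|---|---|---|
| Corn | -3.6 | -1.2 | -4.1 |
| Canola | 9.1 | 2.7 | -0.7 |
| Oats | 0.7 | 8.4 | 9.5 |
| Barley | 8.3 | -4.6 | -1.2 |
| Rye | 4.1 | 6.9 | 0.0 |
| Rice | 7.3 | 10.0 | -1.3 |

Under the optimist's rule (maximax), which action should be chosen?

Row maxima: Corn=-1.2, Canola=9.1, Oats=9.5, Barley=8.3, Rye=6.9, Rice=10.0
Best best-case = 10.0 → Rice.

Rice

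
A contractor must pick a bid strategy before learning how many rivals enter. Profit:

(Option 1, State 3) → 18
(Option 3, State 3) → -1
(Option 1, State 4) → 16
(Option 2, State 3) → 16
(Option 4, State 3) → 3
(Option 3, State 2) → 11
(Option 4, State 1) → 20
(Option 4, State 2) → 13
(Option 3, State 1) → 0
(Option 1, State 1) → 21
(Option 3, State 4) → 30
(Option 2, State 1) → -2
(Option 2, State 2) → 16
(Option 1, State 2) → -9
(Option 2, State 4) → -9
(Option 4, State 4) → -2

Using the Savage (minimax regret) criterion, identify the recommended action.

Option 3

Column bests: State 1=21, State 2=16, State 3=18, State 4=30.
Option 1 regrets: 0, 25, 0, 14 → max 25
Option 2 regrets: 23, 0, 2, 39 → max 39
Option 3 regrets: 21, 5, 19, 0 → max 21
Option 4 regrets: 1, 3, 15, 32 → max 32
Smallest max regret = 21 → Option 3.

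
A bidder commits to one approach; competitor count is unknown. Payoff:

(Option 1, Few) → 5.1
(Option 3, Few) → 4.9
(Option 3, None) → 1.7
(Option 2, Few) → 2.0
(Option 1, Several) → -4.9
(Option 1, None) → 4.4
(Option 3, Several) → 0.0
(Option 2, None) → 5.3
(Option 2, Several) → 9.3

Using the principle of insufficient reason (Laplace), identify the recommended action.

Row averages: Option 1=23/15, Option 2=83/15, Option 3=2.2
Highest average = 83/15 → Option 2.

Option 2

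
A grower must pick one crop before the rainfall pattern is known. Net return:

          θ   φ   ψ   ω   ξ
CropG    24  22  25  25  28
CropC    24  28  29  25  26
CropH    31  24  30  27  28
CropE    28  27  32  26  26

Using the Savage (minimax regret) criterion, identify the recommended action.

Column bests: θ=31, φ=28, ψ=32, ω=27, ξ=28.
CropG regrets: 7, 6, 7, 2, 0 → max 7
CropC regrets: 7, 0, 3, 2, 2 → max 7
CropH regrets: 0, 4, 2, 0, 0 → max 4
CropE regrets: 3, 1, 0, 1, 2 → max 3
Smallest max regret = 3 → CropE.

CropE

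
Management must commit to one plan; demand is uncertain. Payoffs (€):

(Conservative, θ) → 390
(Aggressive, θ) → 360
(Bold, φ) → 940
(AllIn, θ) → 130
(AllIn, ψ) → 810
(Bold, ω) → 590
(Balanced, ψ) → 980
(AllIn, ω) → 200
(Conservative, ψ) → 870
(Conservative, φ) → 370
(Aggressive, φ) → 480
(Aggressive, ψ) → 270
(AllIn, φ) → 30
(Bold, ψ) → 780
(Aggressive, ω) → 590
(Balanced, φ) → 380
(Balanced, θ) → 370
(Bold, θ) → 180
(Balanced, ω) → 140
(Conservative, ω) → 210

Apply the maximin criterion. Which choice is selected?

Row minima: Conservative=210, Balanced=140, Aggressive=270, Bold=180, AllIn=30
Best worst-case = 270 → Aggressive.

Aggressive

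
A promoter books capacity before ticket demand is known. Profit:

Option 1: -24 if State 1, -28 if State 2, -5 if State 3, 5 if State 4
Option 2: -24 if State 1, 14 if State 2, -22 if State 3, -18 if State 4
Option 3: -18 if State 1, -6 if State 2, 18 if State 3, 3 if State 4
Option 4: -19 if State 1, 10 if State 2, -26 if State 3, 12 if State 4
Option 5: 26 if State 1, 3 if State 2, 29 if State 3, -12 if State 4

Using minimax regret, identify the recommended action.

Column bests: State 1=26, State 2=14, State 3=29, State 4=12.
Option 1 regrets: 50, 42, 34, 7 → max 50
Option 2 regrets: 50, 0, 51, 30 → max 51
Option 3 regrets: 44, 20, 11, 9 → max 44
Option 4 regrets: 45, 4, 55, 0 → max 55
Option 5 regrets: 0, 11, 0, 24 → max 24
Smallest max regret = 24 → Option 5.

Option 5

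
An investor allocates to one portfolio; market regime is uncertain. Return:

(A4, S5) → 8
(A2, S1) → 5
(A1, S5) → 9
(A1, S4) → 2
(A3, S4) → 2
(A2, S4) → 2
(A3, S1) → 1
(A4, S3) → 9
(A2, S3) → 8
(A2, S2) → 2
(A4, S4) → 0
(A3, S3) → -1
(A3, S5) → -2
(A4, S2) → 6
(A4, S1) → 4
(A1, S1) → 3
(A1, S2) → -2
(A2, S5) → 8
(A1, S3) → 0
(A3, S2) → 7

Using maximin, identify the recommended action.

A2

Row minima: A1=-2, A2=2, A3=-2, A4=0
Best worst-case = 2 → A2.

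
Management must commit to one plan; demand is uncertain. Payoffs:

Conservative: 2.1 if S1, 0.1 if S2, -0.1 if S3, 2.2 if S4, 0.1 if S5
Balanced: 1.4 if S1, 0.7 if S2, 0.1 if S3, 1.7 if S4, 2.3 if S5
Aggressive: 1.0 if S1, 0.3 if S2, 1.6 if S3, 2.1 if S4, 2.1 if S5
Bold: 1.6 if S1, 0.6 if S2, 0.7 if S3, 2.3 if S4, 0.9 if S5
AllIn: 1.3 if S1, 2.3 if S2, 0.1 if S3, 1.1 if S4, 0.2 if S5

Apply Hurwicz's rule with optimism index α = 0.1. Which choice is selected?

Conservative: 0.1·2.2 + 0.9·(-0.1) = 0.13
Balanced: 0.1·2.3 + 0.9·0.1 = 0.32
Aggressive: 0.1·2.1 + 0.9·0.3 = 0.48
Bold: 0.1·2.3 + 0.9·0.6 = 0.77
AllIn: 0.1·2.3 + 0.9·0.1 = 0.32
Highest Hurwicz score = 0.77 → Bold.

Bold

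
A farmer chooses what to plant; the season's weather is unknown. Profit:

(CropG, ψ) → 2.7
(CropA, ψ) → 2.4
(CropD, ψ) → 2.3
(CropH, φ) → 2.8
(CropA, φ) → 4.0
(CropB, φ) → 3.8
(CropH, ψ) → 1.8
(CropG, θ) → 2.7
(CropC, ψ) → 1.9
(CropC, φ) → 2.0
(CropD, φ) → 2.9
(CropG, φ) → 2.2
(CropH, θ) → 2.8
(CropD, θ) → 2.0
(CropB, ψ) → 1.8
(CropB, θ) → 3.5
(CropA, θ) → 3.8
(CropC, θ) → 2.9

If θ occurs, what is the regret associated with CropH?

1.0

Best payoff under θ is 3.8.
Regret = 3.8 − 2.8 = 1.0.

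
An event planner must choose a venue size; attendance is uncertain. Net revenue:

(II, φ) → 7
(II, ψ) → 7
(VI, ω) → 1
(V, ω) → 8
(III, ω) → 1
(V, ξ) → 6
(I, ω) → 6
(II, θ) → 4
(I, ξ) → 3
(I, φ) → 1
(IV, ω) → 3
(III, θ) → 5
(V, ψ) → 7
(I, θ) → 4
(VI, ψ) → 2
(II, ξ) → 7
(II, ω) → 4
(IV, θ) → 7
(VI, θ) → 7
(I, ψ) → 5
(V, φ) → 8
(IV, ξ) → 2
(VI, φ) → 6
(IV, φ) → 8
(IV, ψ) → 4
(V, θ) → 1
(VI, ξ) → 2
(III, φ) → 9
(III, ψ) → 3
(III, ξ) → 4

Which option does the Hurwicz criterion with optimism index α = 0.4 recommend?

I: 0.4·6 + 0.6·1 = 3
II: 0.4·7 + 0.6·4 = 5.2
III: 0.4·9 + 0.6·1 = 4.2
IV: 0.4·8 + 0.6·2 = 4.4
V: 0.4·8 + 0.6·1 = 3.8
VI: 0.4·7 + 0.6·1 = 3.4
Highest Hurwicz score = 5.2 → II.

II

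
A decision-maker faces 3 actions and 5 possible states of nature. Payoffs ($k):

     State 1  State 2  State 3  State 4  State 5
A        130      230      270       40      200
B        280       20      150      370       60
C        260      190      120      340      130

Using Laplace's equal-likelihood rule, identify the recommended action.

C

Row averages: A=174, B=176, C=208
Highest average = 208 → C.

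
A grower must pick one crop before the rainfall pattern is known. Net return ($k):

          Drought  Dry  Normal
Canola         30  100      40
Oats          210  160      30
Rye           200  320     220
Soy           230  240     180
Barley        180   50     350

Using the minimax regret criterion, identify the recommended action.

Column bests: Drought=230, Dry=320, Normal=350.
Canola regrets: 200, 220, 310 → max 310
Oats regrets: 20, 160, 320 → max 320
Rye regrets: 30, 0, 130 → max 130
Soy regrets: 0, 80, 170 → max 170
Barley regrets: 50, 270, 0 → max 270
Smallest max regret = 130 → Rye.

Rye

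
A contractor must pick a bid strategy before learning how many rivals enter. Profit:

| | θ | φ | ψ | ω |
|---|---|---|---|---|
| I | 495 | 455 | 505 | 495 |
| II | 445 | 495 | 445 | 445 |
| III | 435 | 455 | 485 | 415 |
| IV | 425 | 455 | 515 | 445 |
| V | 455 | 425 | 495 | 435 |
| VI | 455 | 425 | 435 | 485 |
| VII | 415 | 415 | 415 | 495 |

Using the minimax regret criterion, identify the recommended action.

Column bests: θ=495, φ=495, ψ=515, ω=495.
I regrets: 0, 40, 10, 0 → max 40
II regrets: 50, 0, 70, 50 → max 70
III regrets: 60, 40, 30, 80 → max 80
IV regrets: 70, 40, 0, 50 → max 70
V regrets: 40, 70, 20, 60 → max 70
VI regrets: 40, 70, 80, 10 → max 80
VII regrets: 80, 80, 100, 0 → max 100
Smallest max regret = 40 → I.

I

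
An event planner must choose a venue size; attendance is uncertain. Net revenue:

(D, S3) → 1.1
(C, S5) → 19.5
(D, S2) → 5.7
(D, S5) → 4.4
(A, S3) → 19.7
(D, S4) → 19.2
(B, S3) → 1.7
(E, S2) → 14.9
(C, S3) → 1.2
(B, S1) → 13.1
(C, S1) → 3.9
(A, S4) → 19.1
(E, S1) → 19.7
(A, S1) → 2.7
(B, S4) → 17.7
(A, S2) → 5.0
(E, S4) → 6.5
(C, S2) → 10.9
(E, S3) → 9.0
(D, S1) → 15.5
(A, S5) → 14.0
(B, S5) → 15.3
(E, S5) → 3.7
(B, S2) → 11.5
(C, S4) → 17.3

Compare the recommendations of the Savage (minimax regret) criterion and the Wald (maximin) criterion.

Column bests: S1=19.7, S2=14.9, S3=19.7, S4=19.2, S5=19.5.
A regrets: 17.0, 9.9, 0.0, 0.1, 5.5 → max 17.0
B regrets: 6.6, 3.4, 18.0, 1.5, 4.2 → max 18.0
C regrets: 15.8, 4.0, 18.5, 1.9, 0.0 → max 18.5
D regrets: 4.2, 9.2, 18.6, 0.0, 15.1 → max 18.6
E regrets: 0.0, 0.0, 10.7, 12.7, 15.8 → max 15.8
Smallest max regret = 15.8 → E.
Row minima: A=2.7, B=1.7, C=1.2, D=1.1, E=3.7
Best worst-case = 3.7 → E.

minimax regret → E; maximin → E (agree)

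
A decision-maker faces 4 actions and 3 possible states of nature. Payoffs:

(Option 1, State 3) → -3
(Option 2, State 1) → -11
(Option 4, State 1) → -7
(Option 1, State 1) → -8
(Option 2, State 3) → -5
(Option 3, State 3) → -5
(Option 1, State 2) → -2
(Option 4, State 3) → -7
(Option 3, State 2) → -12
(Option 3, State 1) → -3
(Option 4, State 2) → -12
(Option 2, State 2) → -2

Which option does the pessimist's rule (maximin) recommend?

Row minima: Option 1=-8, Option 2=-11, Option 3=-12, Option 4=-12
Best worst-case = -8 → Option 1.

Option 1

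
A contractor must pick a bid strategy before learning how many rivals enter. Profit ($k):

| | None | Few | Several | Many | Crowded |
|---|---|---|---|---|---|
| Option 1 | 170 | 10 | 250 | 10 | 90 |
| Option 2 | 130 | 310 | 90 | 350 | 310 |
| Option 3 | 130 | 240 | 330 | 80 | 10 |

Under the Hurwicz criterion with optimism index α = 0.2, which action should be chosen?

Option 1: 0.2·250 + 0.8·10 = 58
Option 2: 0.2·350 + 0.8·90 = 142
Option 3: 0.2·330 + 0.8·10 = 74
Highest Hurwicz score = 142 → Option 2.

Option 2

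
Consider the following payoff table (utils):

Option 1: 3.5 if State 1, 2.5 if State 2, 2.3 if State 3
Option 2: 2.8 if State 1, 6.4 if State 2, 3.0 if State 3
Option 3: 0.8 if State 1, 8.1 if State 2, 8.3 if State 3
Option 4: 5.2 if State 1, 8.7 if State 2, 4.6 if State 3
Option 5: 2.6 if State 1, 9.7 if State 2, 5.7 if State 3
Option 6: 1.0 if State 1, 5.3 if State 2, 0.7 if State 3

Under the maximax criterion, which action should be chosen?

Option 5

Row maxima: Option 1=3.5, Option 2=6.4, Option 3=8.3, Option 4=8.7, Option 5=9.7, Option 6=5.3
Best best-case = 9.7 → Option 5.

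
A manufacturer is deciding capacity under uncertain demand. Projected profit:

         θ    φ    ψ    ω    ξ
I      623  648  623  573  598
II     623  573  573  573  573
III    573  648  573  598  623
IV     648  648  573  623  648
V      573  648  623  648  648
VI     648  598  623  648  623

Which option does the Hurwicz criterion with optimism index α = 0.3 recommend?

VI

I: 0.3·648 + 0.7·573 = 595.5
II: 0.3·623 + 0.7·573 = 588
III: 0.3·648 + 0.7·573 = 595.5
IV: 0.3·648 + 0.7·573 = 595.5
V: 0.3·648 + 0.7·573 = 595.5
VI: 0.3·648 + 0.7·598 = 613
Highest Hurwicz score = 613 → VI.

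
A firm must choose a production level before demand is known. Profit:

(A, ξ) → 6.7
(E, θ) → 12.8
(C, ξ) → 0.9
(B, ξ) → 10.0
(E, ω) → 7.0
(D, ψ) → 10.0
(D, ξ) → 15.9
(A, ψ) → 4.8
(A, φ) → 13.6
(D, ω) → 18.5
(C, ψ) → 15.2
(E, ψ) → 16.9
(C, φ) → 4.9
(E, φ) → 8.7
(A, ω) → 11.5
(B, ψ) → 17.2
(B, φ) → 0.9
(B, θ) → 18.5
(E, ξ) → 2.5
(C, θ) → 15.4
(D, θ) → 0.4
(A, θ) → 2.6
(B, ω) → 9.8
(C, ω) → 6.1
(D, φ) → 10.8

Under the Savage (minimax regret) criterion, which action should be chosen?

B

Column bests: θ=18.5, φ=13.6, ψ=17.2, ω=18.5, ξ=15.9.
A regrets: 15.9, 0.0, 12.4, 7.0, 9.2 → max 15.9
B regrets: 0.0, 12.7, 0.0, 8.7, 5.9 → max 12.7
C regrets: 3.1, 8.7, 2.0, 12.4, 15.0 → max 15.0
D regrets: 18.1, 2.8, 7.2, 0.0, 0.0 → max 18.1
E regrets: 5.7, 4.9, 0.3, 11.5, 13.4 → max 13.4
Smallest max regret = 12.7 → B.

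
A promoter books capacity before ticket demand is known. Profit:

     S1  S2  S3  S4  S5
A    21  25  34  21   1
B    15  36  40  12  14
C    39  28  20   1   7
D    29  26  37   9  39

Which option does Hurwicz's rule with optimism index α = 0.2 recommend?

B

A: 0.2·34 + 0.8·1 = 7.6
B: 0.2·40 + 0.8·12 = 17.6
C: 0.2·39 + 0.8·1 = 8.6
D: 0.2·39 + 0.8·9 = 15
Highest Hurwicz score = 17.6 → B.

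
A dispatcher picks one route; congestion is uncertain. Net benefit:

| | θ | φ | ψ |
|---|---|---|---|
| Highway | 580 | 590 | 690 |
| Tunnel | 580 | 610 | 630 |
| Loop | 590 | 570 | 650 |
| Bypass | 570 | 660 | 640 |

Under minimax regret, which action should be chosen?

Bypass

Column bests: θ=590, φ=660, ψ=690.
Highway regrets: 10, 70, 0 → max 70
Tunnel regrets: 10, 50, 60 → max 60
Loop regrets: 0, 90, 40 → max 90
Bypass regrets: 20, 0, 50 → max 50
Smallest max regret = 50 → Bypass.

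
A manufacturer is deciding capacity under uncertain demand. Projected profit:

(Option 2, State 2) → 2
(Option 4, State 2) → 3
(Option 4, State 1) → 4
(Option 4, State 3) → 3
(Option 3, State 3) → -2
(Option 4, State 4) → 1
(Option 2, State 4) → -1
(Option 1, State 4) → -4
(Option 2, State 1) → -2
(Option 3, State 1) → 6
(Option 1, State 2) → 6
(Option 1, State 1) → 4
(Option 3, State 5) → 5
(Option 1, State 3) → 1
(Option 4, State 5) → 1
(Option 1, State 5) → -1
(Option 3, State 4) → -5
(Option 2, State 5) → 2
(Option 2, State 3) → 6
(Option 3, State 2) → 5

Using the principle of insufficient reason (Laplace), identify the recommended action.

Row averages: Option 1=1.2, Option 2=1.4, Option 3=1.8, Option 4=2.4
Highest average = 2.4 → Option 4.

Option 4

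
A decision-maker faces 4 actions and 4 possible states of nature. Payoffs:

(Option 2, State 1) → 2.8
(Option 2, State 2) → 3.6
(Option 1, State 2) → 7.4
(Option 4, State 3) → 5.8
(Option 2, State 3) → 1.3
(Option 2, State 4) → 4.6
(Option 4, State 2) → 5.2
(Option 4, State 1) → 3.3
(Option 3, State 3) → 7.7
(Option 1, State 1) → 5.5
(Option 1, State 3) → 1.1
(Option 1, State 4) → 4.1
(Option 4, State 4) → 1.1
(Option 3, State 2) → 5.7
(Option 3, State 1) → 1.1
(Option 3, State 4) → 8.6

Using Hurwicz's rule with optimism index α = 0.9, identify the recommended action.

Option 3

Option 1: 0.9·7.4 + 0.1·1.1 = 6.77
Option 2: 0.9·4.6 + 0.1·1.3 = 4.27
Option 3: 0.9·8.6 + 0.1·1.1 = 7.85
Option 4: 0.9·5.8 + 0.1·1.1 = 5.33
Highest Hurwicz score = 7.85 → Option 3.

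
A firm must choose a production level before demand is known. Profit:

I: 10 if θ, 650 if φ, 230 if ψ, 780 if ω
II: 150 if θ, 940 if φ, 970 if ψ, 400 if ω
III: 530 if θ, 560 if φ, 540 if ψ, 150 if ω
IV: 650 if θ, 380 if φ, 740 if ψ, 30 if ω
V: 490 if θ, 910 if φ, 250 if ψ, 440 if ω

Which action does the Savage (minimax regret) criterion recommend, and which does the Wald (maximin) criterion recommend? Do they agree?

Column bests: θ=650, φ=940, ψ=970, ω=780.
I regrets: 640, 290, 740, 0 → max 740
II regrets: 500, 0, 0, 380 → max 500
III regrets: 120, 380, 430, 630 → max 630
IV regrets: 0, 560, 230, 750 → max 750
V regrets: 160, 30, 720, 340 → max 720
Smallest max regret = 500 → II.
Row minima: I=10, II=150, III=150, IV=30, V=250
Best worst-case = 250 → V.

minimax regret → II; maximin → V (disagree)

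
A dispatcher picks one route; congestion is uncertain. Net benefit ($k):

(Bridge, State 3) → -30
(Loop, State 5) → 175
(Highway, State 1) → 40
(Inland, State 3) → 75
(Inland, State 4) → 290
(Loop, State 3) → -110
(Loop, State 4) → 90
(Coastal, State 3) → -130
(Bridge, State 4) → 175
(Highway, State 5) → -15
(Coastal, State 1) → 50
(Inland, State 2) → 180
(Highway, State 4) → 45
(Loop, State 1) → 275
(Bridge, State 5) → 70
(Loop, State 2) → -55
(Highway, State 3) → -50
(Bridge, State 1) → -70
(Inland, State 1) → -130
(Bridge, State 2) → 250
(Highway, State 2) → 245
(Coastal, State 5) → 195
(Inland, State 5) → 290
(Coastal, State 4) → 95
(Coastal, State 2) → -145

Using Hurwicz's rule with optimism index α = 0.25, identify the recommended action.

Bridge: 0.25·250 + 0.75·(-70) = 10
Highway: 0.25·245 + 0.75·(-50) = 23.75
Loop: 0.25·275 + 0.75·(-110) = -13.75
Coastal: 0.25·195 + 0.75·(-145) = -60
Inland: 0.25·290 + 0.75·(-130) = -25
Highest Hurwicz score = 23.75 → Highway.

Highway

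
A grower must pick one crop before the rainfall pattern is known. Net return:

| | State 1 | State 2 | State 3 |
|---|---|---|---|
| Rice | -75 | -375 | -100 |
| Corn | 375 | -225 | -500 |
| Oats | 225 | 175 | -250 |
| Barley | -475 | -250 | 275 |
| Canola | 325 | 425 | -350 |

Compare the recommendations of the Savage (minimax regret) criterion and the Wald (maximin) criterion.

Column bests: State 1=375, State 2=425, State 3=275.
Rice regrets: 450, 800, 375 → max 800
Corn regrets: 0, 650, 775 → max 775
Oats regrets: 150, 250, 525 → max 525
Barley regrets: 850, 675, 0 → max 850
Canola regrets: 50, 0, 625 → max 625
Smallest max regret = 525 → Oats.
Row minima: Rice=-375, Corn=-500, Oats=-250, Barley=-475, Canola=-350
Best worst-case = -250 → Oats.

minimax regret → Oats; maximin → Oats (agree)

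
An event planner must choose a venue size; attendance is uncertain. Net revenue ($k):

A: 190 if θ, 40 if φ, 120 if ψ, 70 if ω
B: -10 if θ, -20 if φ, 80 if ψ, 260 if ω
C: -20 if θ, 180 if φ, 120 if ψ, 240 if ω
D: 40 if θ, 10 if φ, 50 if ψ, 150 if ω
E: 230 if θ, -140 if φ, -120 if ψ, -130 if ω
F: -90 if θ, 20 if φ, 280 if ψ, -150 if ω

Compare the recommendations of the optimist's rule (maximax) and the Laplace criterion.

Row maxima: A=190, B=260, C=240, D=150, E=230, F=280
Best best-case = 280 → F.
Row averages: A=105, B=77.5, C=130, D=62.5, E=-40, F=15
Highest average = 130 → C.

maximax → F; laplace → C (disagree)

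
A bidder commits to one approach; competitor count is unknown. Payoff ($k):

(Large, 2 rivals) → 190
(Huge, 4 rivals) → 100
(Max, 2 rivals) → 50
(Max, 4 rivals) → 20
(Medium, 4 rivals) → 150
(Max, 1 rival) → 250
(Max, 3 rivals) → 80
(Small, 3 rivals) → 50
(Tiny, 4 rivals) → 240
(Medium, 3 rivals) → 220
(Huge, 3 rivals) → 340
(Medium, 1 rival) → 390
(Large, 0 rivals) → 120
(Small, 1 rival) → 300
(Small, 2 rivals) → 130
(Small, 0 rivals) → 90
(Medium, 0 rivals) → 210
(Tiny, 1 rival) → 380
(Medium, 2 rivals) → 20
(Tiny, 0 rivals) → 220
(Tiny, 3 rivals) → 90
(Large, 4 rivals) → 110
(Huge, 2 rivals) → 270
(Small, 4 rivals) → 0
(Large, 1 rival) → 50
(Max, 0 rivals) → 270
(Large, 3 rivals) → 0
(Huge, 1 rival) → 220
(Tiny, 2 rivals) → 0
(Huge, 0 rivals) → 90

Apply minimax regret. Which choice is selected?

Column bests: 0 rivals=270, 1 rival=390, 2 rivals=270, 3 rivals=340, 4 rivals=240.
Tiny regrets: 50, 10, 270, 250, 0 → max 270
Small regrets: 180, 90, 140, 290, 240 → max 290
Medium regrets: 60, 0, 250, 120, 90 → max 250
Large regrets: 150, 340, 80, 340, 130 → max 340
Huge regrets: 180, 170, 0, 0, 140 → max 180
Max regrets: 0, 140, 220, 260, 220 → max 260
Smallest max regret = 180 → Huge.

Huge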